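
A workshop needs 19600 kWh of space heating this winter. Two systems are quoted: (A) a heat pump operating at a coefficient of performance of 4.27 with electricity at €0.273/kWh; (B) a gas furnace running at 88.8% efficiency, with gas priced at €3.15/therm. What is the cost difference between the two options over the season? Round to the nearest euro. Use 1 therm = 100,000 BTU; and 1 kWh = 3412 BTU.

€1119

Heat load = 19600 kWh × 3412 = 66,875,200 BTU
Gas: input = 66,875,200 / 0.888 = 75,309,910 BTU = 753.1 therm → 753.1 × €3.15 = €2,372.26
Heat pump: 66,875,200 BTU / 3412 = 19,600 kWh heat; / 4.27 = 4,590 kWh in → × €0.273 = €1,253.11
Difference = |€2,372.26 − €1,253.11| = €1,119.15 ≈ €1119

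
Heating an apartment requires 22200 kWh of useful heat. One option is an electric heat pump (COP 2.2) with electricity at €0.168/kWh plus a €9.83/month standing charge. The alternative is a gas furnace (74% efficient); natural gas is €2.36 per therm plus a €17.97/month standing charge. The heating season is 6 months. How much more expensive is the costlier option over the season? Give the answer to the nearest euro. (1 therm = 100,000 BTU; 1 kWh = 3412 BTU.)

Heat load = 22200 kWh × 3412 = 75,746,400 BTU
Gas: input = 75,746,400 / 0.74 = 102,360,000 BTU = 1,024 therm → 1,024 × €2.36 = €2,415.70; + 6 × €17.97 standing = €2,523.52
Heat pump: 75,746,400 BTU / 3412 = 22,200 kWh heat; / 2.2 = 10,090 kWh in → × €0.168 = €1,695.27; + 6 × €9.83 standing = €1,754.25
Difference = |€2,523.52 − €1,754.25| = €769.26 ≈ €769

€769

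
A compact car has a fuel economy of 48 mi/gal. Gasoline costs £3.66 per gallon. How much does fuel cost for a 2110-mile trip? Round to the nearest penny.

£160.89

Fuel = 2110 mi / 48 mpg = 43.96 gal
Cost = 43.96 gal × £3.66/gal = £160.89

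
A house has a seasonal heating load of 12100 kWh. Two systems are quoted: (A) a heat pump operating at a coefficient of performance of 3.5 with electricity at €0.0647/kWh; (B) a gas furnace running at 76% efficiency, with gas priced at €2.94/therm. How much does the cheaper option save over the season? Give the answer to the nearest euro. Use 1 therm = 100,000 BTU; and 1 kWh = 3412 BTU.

€1373

Heat load = 12100 kWh × 3412 = 41,285,200 BTU
Gas: input = 41,285,200 / 0.76 = 54,322,632 BTU = 543.2 therm → 543.2 × €2.94 = €1,597.09
Heat pump: 41,285,200 BTU / 3412 = 12,100 kWh heat; / 3.5 = 3,457 kWh in → × €0.0647 = €223.68
Difference = |€1,597.09 − €223.68| = €1,373.41 ≈ €1373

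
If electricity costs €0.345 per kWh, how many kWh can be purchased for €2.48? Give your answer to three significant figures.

7.19 kWh

€2.48 / €0.345 per kWh = 7.188 kWh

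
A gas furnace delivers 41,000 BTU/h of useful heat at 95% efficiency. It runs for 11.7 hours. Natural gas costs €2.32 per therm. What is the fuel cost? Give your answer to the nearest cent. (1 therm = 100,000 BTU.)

€11.71

Heat delivered = 41,000 BTU/h × 11.7 h = 479,700 BTU
Gas input = 479,700 / 0.95 = 504,947 BTU
= 504,947 / 100,000 = 5.049 therm
Cost = 5.049 × €2.32/therm = €11.71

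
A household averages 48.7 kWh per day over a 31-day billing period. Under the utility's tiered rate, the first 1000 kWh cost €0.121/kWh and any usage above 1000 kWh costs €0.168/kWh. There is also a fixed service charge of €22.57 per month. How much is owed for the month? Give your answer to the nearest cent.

€229.20

Usage = 48.7 kWh/day × 31 days = 1509.7 kWh
First 1000 kWh × €0.121 = €121.00
Remaining 509.7 kWh × €0.168 = €85.63
Energy charge = €206.63; + service €22.57 = €229.20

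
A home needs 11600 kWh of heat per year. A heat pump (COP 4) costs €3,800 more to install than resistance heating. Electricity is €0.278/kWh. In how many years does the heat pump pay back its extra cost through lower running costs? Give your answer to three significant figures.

1.57 years

Resistance: 11600 kWh × €0.278 = €3,224.80/yr
Heat pump: 11600 / 4 = 2900 kWh in → × €0.278 = €806.20/yr
Annual savings = €2,418.60
Payback = €3,800 / €2,418.60 = 1.57 years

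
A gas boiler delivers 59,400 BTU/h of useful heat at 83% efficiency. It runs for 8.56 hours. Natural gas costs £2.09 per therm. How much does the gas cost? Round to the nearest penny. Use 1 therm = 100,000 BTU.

Heat delivered = 59,400 BTU/h × 8.56 h = 508,464 BTU
Gas input = 508,464 / 0.83 = 612,607 BTU
= 612,607 / 100,000 = 6.126 therm
Cost = 6.126 × £2.09/therm = £12.80

£12.80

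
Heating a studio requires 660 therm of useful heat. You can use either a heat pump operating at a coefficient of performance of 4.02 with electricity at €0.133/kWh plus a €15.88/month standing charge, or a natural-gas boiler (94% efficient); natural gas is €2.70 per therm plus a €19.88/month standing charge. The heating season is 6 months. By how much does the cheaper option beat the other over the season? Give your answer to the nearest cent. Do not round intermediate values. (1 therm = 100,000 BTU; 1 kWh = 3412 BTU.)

Heat load = 660 therm × 100,000 = 66,000,000 BTU
Gas: input = 66,000,000 / 0.94 = 70,212,766 BTU = 702.1 therm → 702.1 × €2.70 = €1,895.74; + 6 × €19.88 standing = €2,015.02
Heat pump: 66,000,000 BTU / 3412 = 19,340 kWh heat; / 4.02 = 4,812 kWh in → × €0.133 = €639.97; + 6 × €15.88 standing = €735.25
Difference = |€2,015.02 − €735.25| = €1,279.77

€1279.77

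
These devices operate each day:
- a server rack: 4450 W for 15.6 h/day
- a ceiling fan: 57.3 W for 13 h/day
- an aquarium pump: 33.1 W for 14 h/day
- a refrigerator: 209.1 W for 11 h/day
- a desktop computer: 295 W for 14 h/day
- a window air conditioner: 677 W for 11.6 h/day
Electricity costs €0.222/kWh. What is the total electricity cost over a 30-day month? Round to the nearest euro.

€566

server rack: 4450 W × 15.6 h × 30 d = 2,082,600 Wh = 2,083 kWh
ceiling fan: 57.3 W × 13 h × 30 d = 22,347 Wh = 22.35 kWh
aquarium pump: 33.1 W × 14 h × 30 d = 13,902 Wh = 13.9 kWh
refrigerator: 209.1 W × 11 h × 30 d = 69,003 Wh = 69 kWh
desktop computer: 295 W × 14 h × 30 d = 123,900 Wh = 123.9 kWh
window air conditioner: 677 W × 11.6 h × 30 d = 235,596 Wh = 235.6 kWh
Total energy = 2,083 + 22.35 + 13.9 + 69 + 123.9 + 235.6 = 2,547 kWh
Cost = 2,547 kWh × €0.222 = €565.51 ≈ €566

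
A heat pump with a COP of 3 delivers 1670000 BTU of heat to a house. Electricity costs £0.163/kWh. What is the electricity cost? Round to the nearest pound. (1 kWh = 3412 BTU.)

Heat delivered = 1,670,000 BTU / 3412 = 489.4 kWh
Electrical input = 489.4 kWh / 3 = 163.1 kWh
Cost = 163.1 × £0.163/kWh = £26.59 ≈ £27

£27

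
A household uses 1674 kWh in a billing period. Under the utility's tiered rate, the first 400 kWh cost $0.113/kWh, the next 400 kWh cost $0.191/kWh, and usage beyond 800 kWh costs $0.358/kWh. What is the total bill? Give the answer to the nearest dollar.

$434

First 400 kWh × $0.113 = $45.20
Next 400 kWh × $0.191 = $76.40
Remaining 874 kWh × $0.358 = $312.89
Total = $434.49 ≈ $434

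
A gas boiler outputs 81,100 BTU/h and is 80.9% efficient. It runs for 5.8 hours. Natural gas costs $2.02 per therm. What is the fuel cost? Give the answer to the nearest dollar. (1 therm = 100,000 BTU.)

Heat delivered = 81,100 BTU/h × 5.8 h = 470,380 BTU
Gas input = 470,380 / 0.809 = 581,434 BTU
= 581,434 / 100,000 = 5.814 therm
Cost = 5.814 × $2.02/therm = $11.74 ≈ $12

$12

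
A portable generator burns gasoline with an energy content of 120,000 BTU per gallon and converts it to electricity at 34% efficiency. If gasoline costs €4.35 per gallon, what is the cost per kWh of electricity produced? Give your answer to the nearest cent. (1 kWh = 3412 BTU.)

Electrical output per gallon = 120,000 BTU × 0.34 / 3412 BTU/kWh = 11.96 kWh
Cost per kWh = €4.35 / 11.96 kWh = €0.364

€0.36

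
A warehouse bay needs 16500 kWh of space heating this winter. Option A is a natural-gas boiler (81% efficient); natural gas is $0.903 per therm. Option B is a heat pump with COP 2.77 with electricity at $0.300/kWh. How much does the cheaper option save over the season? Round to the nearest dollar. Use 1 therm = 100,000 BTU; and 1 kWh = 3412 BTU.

Heat load = 16500 kWh × 3412 = 56,298,000 BTU
Gas: input = 56,298,000 / 0.81 = 69,503,704 BTU = 695 therm → 695 × $0.903 = $627.62
Heat pump: 56,298,000 BTU / 3412 = 16,500 kWh heat; / 2.77 = 5,957 kWh in → × $0.300 = $1,787.00
Difference = |$627.62 − $1,787.00| = $1,159.39 ≈ $1159

$1159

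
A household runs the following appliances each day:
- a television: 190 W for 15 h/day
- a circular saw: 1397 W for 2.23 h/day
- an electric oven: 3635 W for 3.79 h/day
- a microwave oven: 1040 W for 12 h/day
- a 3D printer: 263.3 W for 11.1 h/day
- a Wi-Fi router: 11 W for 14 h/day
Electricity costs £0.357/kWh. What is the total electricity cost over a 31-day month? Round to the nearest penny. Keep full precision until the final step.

£390.65

television: 190 W × 15 h × 31 d = 88,350 Wh = 88.35 kWh
circular saw: 1397 W × 2.23 h × 31 d = 96,575 Wh = 96.57 kWh
electric oven: 3635 W × 3.79 h × 31 d = 427,076 Wh = 427.1 kWh
microwave oven: 1040 W × 12 h × 31 d = 386,880 Wh = 386.9 kWh
3D printer: 263.3 W × 11.1 h × 31 d = 90,602 Wh = 90.6 kWh
Wi-Fi router: 11 W × 14 h × 31 d = 4,774 Wh = 4.774 kWh
Total energy = 88.35 + 96.57 + 427.1 + 386.9 + 90.6 + 4.774 = 1,094 kWh
Cost = 1,094 kWh × £0.357 = £390.65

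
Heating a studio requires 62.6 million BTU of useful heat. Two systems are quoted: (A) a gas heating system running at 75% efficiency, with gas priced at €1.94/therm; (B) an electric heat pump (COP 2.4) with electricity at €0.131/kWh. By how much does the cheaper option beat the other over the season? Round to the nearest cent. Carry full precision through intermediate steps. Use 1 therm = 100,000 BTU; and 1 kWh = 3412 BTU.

€617.81

Heat load = 62.6 × 10⁶ BTU = 62,600,000 BTU
Gas: input = 62,600,000 / 0.75 = 83,466,667 BTU = 834.7 therm → 834.7 × €1.94 = €1,619.25
Heat pump: 62,600,000 BTU / 3412 = 18,350 kWh heat; / 2.4 = 7,645 kWh in → × €0.131 = €1,001.44
Difference = |€1,619.25 − €1,001.44| = €617.81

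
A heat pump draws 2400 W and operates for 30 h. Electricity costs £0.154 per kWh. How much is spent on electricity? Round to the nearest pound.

Energy = 2400 W × 30 h = 72,000 Wh = 72 kWh
Cost = 72 kWh × £0.154/kWh = £11.09 ≈ £11

£11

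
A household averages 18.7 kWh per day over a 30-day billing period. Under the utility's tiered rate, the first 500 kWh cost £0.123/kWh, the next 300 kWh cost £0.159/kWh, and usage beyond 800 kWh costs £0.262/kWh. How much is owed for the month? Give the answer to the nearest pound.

£71

Usage = 18.7 kWh/day × 30 days = 561 kWh
First 500 kWh × £0.123 = £61.50
Next 61 kWh × £0.159 = £9.70
Remaining tier: 0 kWh (not reached)
Total = £71.20 ≈ £71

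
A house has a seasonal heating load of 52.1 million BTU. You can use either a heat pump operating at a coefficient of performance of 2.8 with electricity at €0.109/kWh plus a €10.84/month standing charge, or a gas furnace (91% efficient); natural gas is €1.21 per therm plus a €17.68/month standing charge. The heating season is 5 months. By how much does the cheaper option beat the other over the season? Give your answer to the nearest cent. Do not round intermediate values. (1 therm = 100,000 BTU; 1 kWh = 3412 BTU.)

€132.53

Heat load = 52.1 × 10⁶ BTU = 52,100,000 BTU
Gas: input = 52,100,000 / 0.91 = 57,252,747 BTU = 572.5 therm → 572.5 × €1.21 = €692.76; + 5 × €17.68 standing = €781.16
Heat pump: 52,100,000 BTU / 3412 = 15,270 kWh heat; / 2.8 = 5,453 kWh in → × €0.109 = €594.43; + 5 × €10.84 standing = €648.63
Difference = |€781.16 − €648.63| = €132.53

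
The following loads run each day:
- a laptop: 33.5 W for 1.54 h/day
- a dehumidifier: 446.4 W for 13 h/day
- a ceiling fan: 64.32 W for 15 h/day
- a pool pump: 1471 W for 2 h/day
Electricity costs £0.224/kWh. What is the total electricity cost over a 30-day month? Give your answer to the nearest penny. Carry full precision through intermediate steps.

laptop: 33.5 W × 1.54 h × 30 d = 1,548 Wh = 1.548 kWh
dehumidifier: 446.4 W × 13 h × 30 d = 174,096 Wh = 174.1 kWh
ceiling fan: 64.32 W × 15 h × 30 d = 28,944 Wh = 28.94 kWh
pool pump: 1471 W × 2 h × 30 d = 88,260 Wh = 88.26 kWh
Total energy = 1.548 + 174.1 + 28.94 + 88.26 = 292.8 kWh
Cost = 292.8 kWh × £0.224 = £65.60

£65.60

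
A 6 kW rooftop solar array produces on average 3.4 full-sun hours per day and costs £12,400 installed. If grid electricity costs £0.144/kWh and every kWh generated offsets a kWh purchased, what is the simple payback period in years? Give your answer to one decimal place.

Daily generation = 6 kW × 3.4 h = 20.4 kWh
Annual generation = 20.4 × 365 = 7446 kWh
Annual savings = 7446 × £0.144 = £1,072.22
Payback = £12,400 / £1,072.22 = 11.6 years

11.6 years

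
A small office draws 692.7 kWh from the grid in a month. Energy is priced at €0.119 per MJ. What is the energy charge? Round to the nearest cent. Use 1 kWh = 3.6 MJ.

692.7 kWh × (3.6 MJ/kWh) = 2,494 MJ
Cost = 2,494 MJ × €0.119/MJ = €296.75

€296.75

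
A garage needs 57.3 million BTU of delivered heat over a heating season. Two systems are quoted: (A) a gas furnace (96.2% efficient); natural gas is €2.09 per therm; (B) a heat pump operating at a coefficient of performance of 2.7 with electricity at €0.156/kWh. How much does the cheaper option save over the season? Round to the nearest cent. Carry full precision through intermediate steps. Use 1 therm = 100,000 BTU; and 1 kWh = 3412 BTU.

Heat load = 57.3 × 10⁶ BTU = 57,300,000 BTU
Gas: input = 57,300,000 / 0.962 = 59,563,410 BTU = 595.6 therm → 595.6 × €2.09 = €1,244.88
Heat pump: 57,300,000 BTU / 3412 = 16,790 kWh heat; / 2.7 = 6,220 kWh in → × €0.156 = €970.30
Difference = |€1,244.88 − €970.30| = €274.57

€274.57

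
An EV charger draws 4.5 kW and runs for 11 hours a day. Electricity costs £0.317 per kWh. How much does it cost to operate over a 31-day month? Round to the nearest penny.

Energy = 4500 W × 11 h/day × 31 days = 1,534,500 Wh = 1,534 kWh
Cost = 1,534 kWh × £0.317/kWh = £486.44

£486.44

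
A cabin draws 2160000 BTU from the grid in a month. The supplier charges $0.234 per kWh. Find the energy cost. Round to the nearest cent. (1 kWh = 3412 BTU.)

$148.14

2160000 BTU × (0.00029308 kWh/BTU) = 633.1 kWh
Cost = 633.1 kWh × $0.234/kWh = $148.14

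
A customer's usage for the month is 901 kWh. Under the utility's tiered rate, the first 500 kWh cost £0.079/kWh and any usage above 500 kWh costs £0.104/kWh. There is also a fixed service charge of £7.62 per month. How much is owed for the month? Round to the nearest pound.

£89

First 500 kWh × £0.079 = £39.50
Remaining 401 kWh × £0.104 = £41.70
Energy charge = £81.20; + service £7.62 = £88.82 ≈ £89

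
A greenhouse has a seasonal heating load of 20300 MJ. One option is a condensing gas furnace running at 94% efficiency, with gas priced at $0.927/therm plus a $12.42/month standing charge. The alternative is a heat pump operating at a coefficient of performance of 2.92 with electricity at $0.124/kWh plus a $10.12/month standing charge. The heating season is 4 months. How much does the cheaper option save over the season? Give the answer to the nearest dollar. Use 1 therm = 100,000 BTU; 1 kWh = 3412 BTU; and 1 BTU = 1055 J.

Heat load = 20300 MJ = 20,300,000,000 J / 1055 = 19,241,706 BTU
Gas: input = 19,241,706 / 0.94 = 20,469,900 BTU = 204.7 therm → 204.7 × $0.927 = $189.76; + 4 × $12.42 standing = $239.44
Heat pump: 19,241,706 BTU / 3412 = 5,639 kWh heat; / 2.92 = 1,931 kWh in → × $0.124 = $239.48; + 4 × $10.12 standing = $279.96
Difference = |$239.44 − $279.96| = $40.53 ≈ $41

$41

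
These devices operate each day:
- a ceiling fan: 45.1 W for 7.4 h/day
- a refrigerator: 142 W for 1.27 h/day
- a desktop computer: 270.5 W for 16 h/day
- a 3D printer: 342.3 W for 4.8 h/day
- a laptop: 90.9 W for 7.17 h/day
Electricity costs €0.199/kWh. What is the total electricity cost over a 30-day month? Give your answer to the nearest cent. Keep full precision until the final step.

€42.61

ceiling fan: 45.1 W × 7.4 h × 30 d = 10,012 Wh = 10.01 kWh
refrigerator: 142 W × 1.27 h × 30 d = 5,410 Wh = 5.41 kWh
desktop computer: 270.5 W × 16 h × 30 d = 129,840 Wh = 129.8 kWh
3D printer: 342.3 W × 4.8 h × 30 d = 49,291 Wh = 49.29 kWh
laptop: 90.9 W × 7.17 h × 30 d = 19,553 Wh = 19.55 kWh
Total energy = 10.01 + 5.41 + 129.8 + 49.29 + 19.55 = 214.1 kWh
Cost = 214.1 kWh × €0.199 = €42.61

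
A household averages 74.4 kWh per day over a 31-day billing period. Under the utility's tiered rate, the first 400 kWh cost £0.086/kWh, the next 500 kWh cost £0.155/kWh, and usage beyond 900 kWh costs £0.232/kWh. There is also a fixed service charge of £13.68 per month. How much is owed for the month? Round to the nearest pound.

Usage = 74.4 kWh/day × 31 days = 2306.4 kWh
First 400 kWh × £0.086 = £34.40
Next 500 kWh × £0.155 = £77.50
Remaining 1406.4 kWh × £0.232 = £326.28
Energy charge = £438.18; + service £13.68 = £451.86 ≈ £452

£452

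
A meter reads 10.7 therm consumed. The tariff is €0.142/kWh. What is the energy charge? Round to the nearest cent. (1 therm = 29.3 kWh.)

10.7 therm × (29.3 kWh/therm) = 313.5 kWh
Cost = 313.5 kWh × €0.142/kWh = €44.52

€44.52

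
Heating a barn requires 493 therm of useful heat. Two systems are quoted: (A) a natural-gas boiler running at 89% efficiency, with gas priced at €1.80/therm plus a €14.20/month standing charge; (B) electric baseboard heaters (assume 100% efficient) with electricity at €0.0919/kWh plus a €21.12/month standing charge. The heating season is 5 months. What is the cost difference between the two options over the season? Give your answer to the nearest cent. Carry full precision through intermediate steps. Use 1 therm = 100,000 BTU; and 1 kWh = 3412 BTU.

Heat load = 493 therm × 100,000 = 49,300,000 BTU
Gas: input = 49,300,000 / 0.89 = 55,393,258 BTU = 553.9 therm → 553.9 × €1.80 = €997.08; + 5 × €14.20 standing = €1,068.08
Electric: 49,300,000 BTU / 3412 = 14,450 kWh → × €0.0919 = €1,327.86; + 5 × €21.12 standing = €1,433.46
Difference = |€1,068.08 − €1,433.46| = €365.38

€365.38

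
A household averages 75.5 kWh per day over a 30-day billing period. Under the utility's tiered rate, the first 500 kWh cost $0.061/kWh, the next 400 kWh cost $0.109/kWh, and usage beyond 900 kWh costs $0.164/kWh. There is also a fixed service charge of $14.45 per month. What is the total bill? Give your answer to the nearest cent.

Usage = 75.5 kWh/day × 30 days = 2265 kWh
First 500 kWh × $0.061 = $30.50
Next 400 kWh × $0.109 = $43.60
Remaining 1365 kWh × $0.164 = $223.86
Energy charge = $297.96; + service $14.45 = $312.41

$312.41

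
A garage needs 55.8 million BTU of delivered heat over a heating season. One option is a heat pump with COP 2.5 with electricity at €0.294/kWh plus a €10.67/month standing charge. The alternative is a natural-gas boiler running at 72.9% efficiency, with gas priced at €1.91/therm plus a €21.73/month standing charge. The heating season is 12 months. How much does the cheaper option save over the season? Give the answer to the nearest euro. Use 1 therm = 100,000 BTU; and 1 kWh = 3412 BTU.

Heat load = 55.8 × 10⁶ BTU = 55,800,000 BTU
Gas: input = 55,800,000 / 0.729 = 76,543,210 BTU = 765.4 therm → 765.4 × €1.91 = €1,461.98; + 12 × €21.73 standing = €1,722.74
Heat pump: 55,800,000 BTU / 3412 = 16,350 kWh heat; / 2.5 = 6,542 kWh in → × €0.294 = €1,923.24; + 12 × €10.67 standing = €2,051.28
Difference = |€1,722.74 − €2,051.28| = €328.54 ≈ €329

€329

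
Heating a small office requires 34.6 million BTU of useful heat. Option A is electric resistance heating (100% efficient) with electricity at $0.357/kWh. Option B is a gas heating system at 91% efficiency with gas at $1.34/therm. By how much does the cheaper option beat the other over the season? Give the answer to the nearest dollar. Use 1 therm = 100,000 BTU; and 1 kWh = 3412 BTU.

$3111

Heat load = 34.6 × 10⁶ BTU = 34,600,000 BTU
Gas: input = 34,600,000 / 0.91 = 38,021,978 BTU = 380.2 therm → 380.2 × $1.34 = $509.49
Electric: 34,600,000 BTU / 3412 = 10,140 kWh → × $0.357 = $3,620.22
Difference = |$509.49 − $3,620.22| = $3,110.73 ≈ $3111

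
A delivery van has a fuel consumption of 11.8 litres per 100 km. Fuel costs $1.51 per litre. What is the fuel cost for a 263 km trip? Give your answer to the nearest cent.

Fuel = 11.8 L/100 km × 263 km / 100 = 31.03 L
Cost = 31.03 L × $1.51/L = $46.86

$46.86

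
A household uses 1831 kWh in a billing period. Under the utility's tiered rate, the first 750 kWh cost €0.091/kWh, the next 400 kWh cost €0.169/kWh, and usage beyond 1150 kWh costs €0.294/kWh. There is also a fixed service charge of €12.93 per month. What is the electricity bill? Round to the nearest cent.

First 750 kWh × €0.091 = €68.25
Next 400 kWh × €0.169 = €67.60
Remaining 681 kWh × €0.294 = €200.21
Energy charge = €336.06; + service €12.93 = €348.99

€348.99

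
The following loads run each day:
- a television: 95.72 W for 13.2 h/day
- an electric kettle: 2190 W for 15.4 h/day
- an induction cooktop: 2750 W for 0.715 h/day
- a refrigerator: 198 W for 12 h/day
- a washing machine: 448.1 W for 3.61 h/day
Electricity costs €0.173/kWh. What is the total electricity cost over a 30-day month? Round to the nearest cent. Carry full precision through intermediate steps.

television: 95.72 W × 13.2 h × 30 d = 37,905 Wh = 37.91 kWh
electric kettle: 2190 W × 15.4 h × 30 d = 1,011,780 Wh = 1,012 kWh
induction cooktop: 2750 W × 0.715 h × 30 d = 58,988 Wh = 58.99 kWh
refrigerator: 198 W × 12 h × 30 d = 71,280 Wh = 71.28 kWh
washing machine: 448.1 W × 3.61 h × 30 d = 48,529 Wh = 48.53 kWh
Total energy = 37.91 + 1,012 + 58.99 + 71.28 + 48.53 = 1,228 kWh
Cost = 1,228 kWh × €0.173 = €212.53

€212.53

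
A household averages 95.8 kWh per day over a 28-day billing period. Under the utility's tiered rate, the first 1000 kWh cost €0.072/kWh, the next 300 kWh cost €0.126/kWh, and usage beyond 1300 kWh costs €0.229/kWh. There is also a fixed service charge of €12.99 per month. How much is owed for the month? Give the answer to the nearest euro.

Usage = 95.8 kWh/day × 28 days = 2682.4 kWh
First 1000 kWh × €0.072 = €72.00
Next 300 kWh × €0.126 = €37.80
Remaining 1382.4 kWh × €0.229 = €316.57
Energy charge = €426.37; + service €12.99 = €439.36 ≈ €439

€439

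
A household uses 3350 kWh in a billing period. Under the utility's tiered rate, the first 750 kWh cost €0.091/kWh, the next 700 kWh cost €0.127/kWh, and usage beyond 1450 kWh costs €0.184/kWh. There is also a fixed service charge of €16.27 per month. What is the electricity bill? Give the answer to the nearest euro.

€523

First 750 kWh × €0.091 = €68.25
Next 700 kWh × €0.127 = €88.90
Remaining 1900 kWh × €0.184 = €349.60
Energy charge = €506.75; + service €16.27 = €523.02 ≈ €523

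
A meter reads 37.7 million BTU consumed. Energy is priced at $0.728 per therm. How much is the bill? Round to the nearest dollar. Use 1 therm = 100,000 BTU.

$274

37.7 million BTU × (10 therm/million BTU) = 377 therm
Cost = 377 therm × $0.728/therm = $274.46 ≈ $274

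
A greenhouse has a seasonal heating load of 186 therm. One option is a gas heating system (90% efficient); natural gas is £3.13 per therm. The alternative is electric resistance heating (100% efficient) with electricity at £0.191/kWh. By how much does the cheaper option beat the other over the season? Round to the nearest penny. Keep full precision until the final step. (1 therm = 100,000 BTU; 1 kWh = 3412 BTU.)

Heat load = 186 therm × 100,000 = 18,600,000 BTU
Gas: input = 18,600,000 / 0.900 = 20,666,667 BTU = 206.7 therm → 206.7 × £3.13 = £646.87
Electric: 18,600,000 BTU / 3412 = 5,451 kWh → × £0.191 = £1,041.21
Difference = |£646.87 − £1,041.21| = £394.34

£394.34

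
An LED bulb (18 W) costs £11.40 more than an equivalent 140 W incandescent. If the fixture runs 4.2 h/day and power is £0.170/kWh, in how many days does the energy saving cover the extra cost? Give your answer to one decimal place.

130.9 days

Power saved = 140 − 18 = 122 W
Daily energy saved = 122 W × 4.2 h = 512.4 Wh = 0.5124 kWh
Daily savings = 0.5124 × £0.170 = £0.0871
Payback = £11.40 / £0.0871 per day = 130.9 days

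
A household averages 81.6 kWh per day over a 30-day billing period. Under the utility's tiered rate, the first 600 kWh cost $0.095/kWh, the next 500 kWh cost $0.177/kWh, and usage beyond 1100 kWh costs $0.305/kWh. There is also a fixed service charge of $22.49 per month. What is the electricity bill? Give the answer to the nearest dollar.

Usage = 81.6 kWh/day × 30 days = 2448 kWh
First 600 kWh × $0.095 = $57.00
Next 500 kWh × $0.177 = $88.50
Remaining 1348 kWh × $0.305 = $411.14
Energy charge = $556.64; + service $22.49 = $579.13 ≈ $579

$579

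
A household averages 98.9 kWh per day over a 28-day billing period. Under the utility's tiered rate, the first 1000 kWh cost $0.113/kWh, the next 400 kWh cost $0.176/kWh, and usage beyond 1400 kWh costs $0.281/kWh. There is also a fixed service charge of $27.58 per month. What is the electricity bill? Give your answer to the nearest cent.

$595.73

Usage = 98.9 kWh/day × 28 days = 2769.2 kWh
First 1000 kWh × $0.113 = $113.00
Next 400 kWh × $0.176 = $70.40
Remaining 1369.2 kWh × $0.281 = $384.75
Energy charge = $568.15; + service $27.58 = $595.73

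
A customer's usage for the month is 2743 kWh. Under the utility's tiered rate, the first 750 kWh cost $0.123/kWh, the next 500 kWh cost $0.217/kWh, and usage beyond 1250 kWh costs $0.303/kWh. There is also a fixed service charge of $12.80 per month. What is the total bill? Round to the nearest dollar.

$666

First 750 kWh × $0.123 = $92.25
Next 500 kWh × $0.217 = $108.50
Remaining 1493 kWh × $0.303 = $452.38
Energy charge = $653.13; + service $12.80 = $665.93 ≈ $666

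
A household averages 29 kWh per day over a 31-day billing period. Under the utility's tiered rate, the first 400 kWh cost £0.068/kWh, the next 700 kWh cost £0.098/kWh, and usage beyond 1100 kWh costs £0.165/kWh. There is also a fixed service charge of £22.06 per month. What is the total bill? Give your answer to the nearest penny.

Usage = 29 kWh/day × 31 days = 899 kWh
First 400 kWh × £0.068 = £27.20
Next 499 kWh × £0.098 = £48.90
Remaining tier: 0 kWh (not reached)
Energy charge = £76.10; + service £22.06 = £98.16

£98.16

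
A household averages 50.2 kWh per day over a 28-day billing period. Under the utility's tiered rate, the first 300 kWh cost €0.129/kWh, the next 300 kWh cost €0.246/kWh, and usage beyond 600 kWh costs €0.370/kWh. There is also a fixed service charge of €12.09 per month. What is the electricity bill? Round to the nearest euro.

€423

Usage = 50.2 kWh/day × 28 days = 1405.6 kWh
First 300 kWh × €0.129 = €38.70
Next 300 kWh × €0.246 = €73.80
Remaining 805.6 kWh × €0.370 = €298.07
Energy charge = €410.57; + service €12.09 = €422.66 ≈ €423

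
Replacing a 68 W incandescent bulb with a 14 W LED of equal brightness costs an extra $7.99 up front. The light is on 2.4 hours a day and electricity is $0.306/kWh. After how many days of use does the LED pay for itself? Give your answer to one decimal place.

Power saved = 68 − 14 = 54 W
Daily energy saved = 54 W × 2.4 h = 129.6 Wh = 0.1296 kWh
Daily savings = 0.1296 × $0.306 = $0.0397
Payback = $7.99 / $0.0397 per day = 201.5 days

201.5 days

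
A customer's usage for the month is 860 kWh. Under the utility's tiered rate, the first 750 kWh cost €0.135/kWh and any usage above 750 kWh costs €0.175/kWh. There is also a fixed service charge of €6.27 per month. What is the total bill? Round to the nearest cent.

€126.77

First 750 kWh × €0.135 = €101.25
Remaining 110 kWh × €0.175 = €19.25
Energy charge = €120.50; + service €6.27 = €126.77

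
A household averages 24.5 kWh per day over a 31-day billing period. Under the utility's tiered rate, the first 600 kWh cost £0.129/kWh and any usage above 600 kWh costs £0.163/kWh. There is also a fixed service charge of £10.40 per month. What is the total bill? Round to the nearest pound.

£114

Usage = 24.5 kWh/day × 31 days = 759.5 kWh
First 600 kWh × £0.129 = £77.40
Remaining 159.5 kWh × £0.163 = £26.00
Energy charge = £103.40; + service £10.40 = £113.80 ≈ £114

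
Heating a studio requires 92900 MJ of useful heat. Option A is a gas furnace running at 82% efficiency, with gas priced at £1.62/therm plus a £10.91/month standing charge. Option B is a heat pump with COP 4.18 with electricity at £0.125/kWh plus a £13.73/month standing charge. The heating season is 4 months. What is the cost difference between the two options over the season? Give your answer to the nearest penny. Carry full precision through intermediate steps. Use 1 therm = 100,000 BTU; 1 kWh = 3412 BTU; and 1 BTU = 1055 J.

£956.61

Heat load = 92900 MJ = 92,900,000,000 J / 1055 = 88,056,872 BTU
Gas: input = 88,056,872 / 0.82 = 107,386,429 BTU = 1,074 therm → 1,074 × £1.62 = £1,739.66; + 4 × £10.91 standing = £1,783.30
Heat pump: 88,056,872 BTU / 3412 = 25,810 kWh heat; / 4.18 = 6,174 kWh in → × £0.125 = £771.77; + 4 × £13.73 standing = £826.69
Difference = |£1,783.30 − £826.69| = £956.61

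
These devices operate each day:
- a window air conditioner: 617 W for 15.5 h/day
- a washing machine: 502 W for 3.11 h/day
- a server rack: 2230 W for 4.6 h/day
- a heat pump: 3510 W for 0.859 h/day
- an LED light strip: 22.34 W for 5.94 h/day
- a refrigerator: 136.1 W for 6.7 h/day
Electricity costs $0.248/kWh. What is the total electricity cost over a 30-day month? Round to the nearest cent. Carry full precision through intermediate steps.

window air conditioner: 617 W × 15.5 h × 30 d = 286,905 Wh = 286.9 kWh
washing machine: 502 W × 3.11 h × 30 d = 46,837 Wh = 46.84 kWh
server rack: 2230 W × 4.6 h × 30 d = 307,740 Wh = 307.7 kWh
heat pump: 3510 W × 0.859 h × 30 d = 90,453 Wh = 90.45 kWh
LED light strip: 22.34 W × 5.94 h × 30 d = 3,981 Wh = 3.981 kWh
refrigerator: 136.1 W × 6.7 h × 30 d = 27,356 Wh = 27.36 kWh
Total energy = 286.9 + 46.84 + 307.7 + 90.45 + 3.981 + 27.36 = 763.3 kWh
Cost = 763.3 kWh × $0.248 = $189.29

$189.29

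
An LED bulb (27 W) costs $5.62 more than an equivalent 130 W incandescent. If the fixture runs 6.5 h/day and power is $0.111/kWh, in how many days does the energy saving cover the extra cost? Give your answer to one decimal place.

75.6 days

Power saved = 130 − 27 = 103 W
Daily energy saved = 103 W × 6.5 h = 669.5 Wh = 0.6695 kWh
Daily savings = 0.6695 × $0.111 = $0.0743
Payback = $5.62 / $0.0743 per day = 75.62 days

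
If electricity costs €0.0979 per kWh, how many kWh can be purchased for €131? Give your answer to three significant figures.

€131 / €0.0979 per kWh = 1,338 kWh

1340 kWh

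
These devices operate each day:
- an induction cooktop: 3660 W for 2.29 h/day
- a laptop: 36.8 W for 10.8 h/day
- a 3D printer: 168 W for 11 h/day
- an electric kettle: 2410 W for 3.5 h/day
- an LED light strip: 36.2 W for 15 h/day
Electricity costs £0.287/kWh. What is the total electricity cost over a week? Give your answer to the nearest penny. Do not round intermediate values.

£39.39

induction cooktop: 3660 W × 2.29 h × 7 d = 58,670 Wh = 58.67 kWh
laptop: 36.8 W × 10.8 h × 7 d = 2,782 Wh = 2.782 kWh
3D printer: 168 W × 11 h × 7 d = 12,936 Wh = 12.94 kWh
electric kettle: 2410 W × 3.5 h × 7 d = 59,045 Wh = 59.05 kWh
LED light strip: 36.2 W × 15 h × 7 d = 3,801 Wh = 3.801 kWh
Total energy = 58.67 + 2.782 + 12.94 + 59.05 + 3.801 = 137.2 kWh
Cost = 137.2 kWh × £0.287 = £39.39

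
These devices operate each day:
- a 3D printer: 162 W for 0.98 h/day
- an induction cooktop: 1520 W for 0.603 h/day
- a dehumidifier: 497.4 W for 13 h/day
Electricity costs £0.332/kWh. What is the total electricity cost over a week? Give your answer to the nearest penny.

3D printer: 162 W × 0.98 h × 7 d = 1,111 Wh = 1.111 kWh
induction cooktop: 1520 W × 0.603 h × 7 d = 6,416 Wh = 6.416 kWh
dehumidifier: 497.4 W × 13 h × 7 d = 45,263 Wh = 45.26 kWh
Total energy = 1.111 + 6.416 + 45.26 = 52.79 kWh
Cost = 52.79 kWh × £0.332 = £17.53

£17.53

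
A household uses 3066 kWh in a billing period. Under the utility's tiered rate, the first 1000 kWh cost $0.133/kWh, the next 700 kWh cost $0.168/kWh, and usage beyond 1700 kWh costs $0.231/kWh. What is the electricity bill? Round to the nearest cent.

First 1000 kWh × $0.133 = $133.00
Next 700 kWh × $0.168 = $117.60
Remaining 1366 kWh × $0.231 = $315.55
Total = $566.15

$566.15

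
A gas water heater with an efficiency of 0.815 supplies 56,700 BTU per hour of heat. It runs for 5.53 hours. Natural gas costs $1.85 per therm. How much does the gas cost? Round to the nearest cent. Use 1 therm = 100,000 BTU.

$7.12

Heat delivered = 56,700 BTU/h × 5.53 h = 313,551 BTU
Gas input = 313,551 / 0.815 = 384,725 BTU
= 384,725 / 100,000 = 3.847 therm
Cost = 3.847 × $1.85/therm = $7.12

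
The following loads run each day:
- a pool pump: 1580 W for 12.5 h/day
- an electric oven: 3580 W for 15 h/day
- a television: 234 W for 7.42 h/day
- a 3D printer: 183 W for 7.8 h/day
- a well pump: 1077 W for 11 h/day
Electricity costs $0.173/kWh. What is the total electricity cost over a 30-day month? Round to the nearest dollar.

pool pump: 1580 W × 12.5 h × 30 d = 592,500 Wh = 592.5 kWh
electric oven: 3580 W × 15 h × 30 d = 1,611,000 Wh = 1,611 kWh
television: 234 W × 7.42 h × 30 d = 52,088 Wh = 52.09 kWh
3D printer: 183 W × 7.8 h × 30 d = 42,822 Wh = 42.82 kWh
well pump: 1077 W × 11 h × 30 d = 355,410 Wh = 355.4 kWh
Total energy = 592.5 + 1,611 + 52.09 + 42.82 + 355.4 = 2,654 kWh
Cost = 2,654 kWh × $0.173 = $459.11 ≈ $459

$459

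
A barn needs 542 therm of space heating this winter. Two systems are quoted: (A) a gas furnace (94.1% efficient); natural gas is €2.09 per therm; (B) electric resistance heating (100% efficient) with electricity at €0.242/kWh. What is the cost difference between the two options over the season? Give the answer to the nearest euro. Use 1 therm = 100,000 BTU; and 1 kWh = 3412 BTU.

€2640

Heat load = 542 therm × 100,000 = 54,200,000 BTU
Gas: input = 54,200,000 / 0.941 = 57,598,300 BTU = 576 therm → 576 × €2.09 = €1,203.80
Electric: 54,200,000 BTU / 3412 = 15,890 kWh → × €0.242 = €3,844.20
Difference = |€1,203.80 − €3,844.20| = €2,640.39 ≈ €2640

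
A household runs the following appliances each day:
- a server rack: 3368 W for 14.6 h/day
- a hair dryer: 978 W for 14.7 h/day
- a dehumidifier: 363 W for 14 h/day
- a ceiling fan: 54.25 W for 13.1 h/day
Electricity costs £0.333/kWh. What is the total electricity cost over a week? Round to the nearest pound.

£162

server rack: 3368 W × 14.6 h × 7 d = 344,210 Wh = 344.2 kWh
hair dryer: 978 W × 14.7 h × 7 d = 100,636 Wh = 100.6 kWh
dehumidifier: 363 W × 14 h × 7 d = 35,574 Wh = 35.57 kWh
ceiling fan: 54.25 W × 13.1 h × 7 d = 4,975 Wh = 4.975 kWh
Total energy = 344.2 + 100.6 + 35.57 + 4.975 = 485.4 kWh
Cost = 485.4 kWh × £0.333 = £161.64 ≈ £162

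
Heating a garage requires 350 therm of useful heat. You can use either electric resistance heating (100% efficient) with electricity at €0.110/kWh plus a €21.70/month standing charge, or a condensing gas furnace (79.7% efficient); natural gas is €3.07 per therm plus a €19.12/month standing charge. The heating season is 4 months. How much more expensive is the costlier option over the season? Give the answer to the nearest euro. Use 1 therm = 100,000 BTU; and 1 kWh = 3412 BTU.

€209

Heat load = 350 therm × 100,000 = 35,000,000 BTU
Gas: input = 35,000,000 / 0.797 = 43,914,680 BTU = 439.1 therm → 439.1 × €3.07 = €1,348.18; + 4 × €19.12 standing = €1,424.66
Electric: 35,000,000 BTU / 3412 = 10,260 kWh → × €0.110 = €1,128.37; + 4 × €21.70 standing = €1,215.17
Difference = |€1,424.66 − €1,215.17| = €209.49 ≈ €209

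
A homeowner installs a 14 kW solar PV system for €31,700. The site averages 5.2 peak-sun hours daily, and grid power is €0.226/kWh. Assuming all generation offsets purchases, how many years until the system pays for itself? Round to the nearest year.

Daily generation = 14 kW × 5.2 h = 72.8 kWh
Annual generation = 72.8 × 365 = 26572 kWh
Annual savings = 26572 × €0.226 = €6,005.27
Payback = €31,700 / €6,005.27 = 5.28 years

5 years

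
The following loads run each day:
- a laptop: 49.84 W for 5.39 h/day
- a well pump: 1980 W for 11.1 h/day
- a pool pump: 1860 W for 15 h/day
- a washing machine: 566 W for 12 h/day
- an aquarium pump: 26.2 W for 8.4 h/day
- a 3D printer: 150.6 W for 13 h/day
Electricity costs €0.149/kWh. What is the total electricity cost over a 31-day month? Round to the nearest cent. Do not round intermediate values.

laptop: 49.84 W × 5.39 h × 31 d = 8,328 Wh = 8.328 kWh
well pump: 1980 W × 11.1 h × 31 d = 681,318 Wh = 681.3 kWh
pool pump: 1860 W × 15 h × 31 d = 864,900 Wh = 864.9 kWh
washing machine: 566 W × 12 h × 31 d = 210,552 Wh = 210.6 kWh
aquarium pump: 26.2 W × 8.4 h × 31 d = 6,822 Wh = 6.822 kWh
3D printer: 150.6 W × 13 h × 31 d = 60,692 Wh = 60.69 kWh
Total energy = 8.328 + 681.3 + 864.9 + 210.6 + 6.822 + 60.69 = 1,833 kWh
Cost = 1,833 kWh × €0.149 = €273.06

€273.06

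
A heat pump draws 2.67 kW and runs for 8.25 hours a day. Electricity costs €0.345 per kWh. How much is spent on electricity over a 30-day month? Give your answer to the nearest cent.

Energy = 2670 W × 8.25 h/day × 30 days = 660,825 Wh = 660.8 kWh
Cost = 660.8 kWh × €0.345/kWh = €227.98

€227.98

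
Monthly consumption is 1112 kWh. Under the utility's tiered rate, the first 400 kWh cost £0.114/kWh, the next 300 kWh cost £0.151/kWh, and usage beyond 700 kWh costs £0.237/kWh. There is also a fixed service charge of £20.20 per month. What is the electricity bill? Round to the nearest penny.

£208.74

First 400 kWh × £0.114 = £45.60
Next 300 kWh × £0.151 = £45.30
Remaining 412 kWh × £0.237 = £97.64
Energy charge = £188.54; + service £20.20 = £208.74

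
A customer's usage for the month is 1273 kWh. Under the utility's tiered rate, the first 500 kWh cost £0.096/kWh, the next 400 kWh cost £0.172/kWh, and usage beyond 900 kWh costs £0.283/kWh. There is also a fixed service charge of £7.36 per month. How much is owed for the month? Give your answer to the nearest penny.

£229.72

First 500 kWh × £0.096 = £48.00
Next 400 kWh × £0.172 = £68.80
Remaining 373 kWh × £0.283 = £105.56
Energy charge = £222.36; + service £7.36 = £229.72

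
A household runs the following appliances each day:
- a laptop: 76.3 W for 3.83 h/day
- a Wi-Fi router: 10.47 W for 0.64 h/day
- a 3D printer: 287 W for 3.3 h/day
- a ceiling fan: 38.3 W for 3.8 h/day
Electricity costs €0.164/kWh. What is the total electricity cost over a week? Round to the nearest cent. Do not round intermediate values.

laptop: 76.3 W × 3.83 h × 7 d = 2,046 Wh = 2.046 kWh
Wi-Fi router: 10.47 W × 0.64 h × 7 d = 47 Wh = 0.04691 kWh
3D printer: 287 W × 3.3 h × 7 d = 6,630 Wh = 6.63 kWh
ceiling fan: 38.3 W × 3.8 h × 7 d = 1,019 Wh = 1.019 kWh
Total energy = 2.046 + 0.04691 + 6.63 + 1.019 = 9.741 kWh
Cost = 9.741 kWh × €0.164 = €1.60

€1.60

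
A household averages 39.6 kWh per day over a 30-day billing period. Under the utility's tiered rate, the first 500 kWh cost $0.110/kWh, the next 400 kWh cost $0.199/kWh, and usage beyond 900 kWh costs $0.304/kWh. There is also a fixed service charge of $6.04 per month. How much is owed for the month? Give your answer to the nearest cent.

Usage = 39.6 kWh/day × 30 days = 1188 kWh
First 500 kWh × $0.110 = $55.00
Next 400 kWh × $0.199 = $79.60
Remaining 288 kWh × $0.304 = $87.55
Energy charge = $222.15; + service $6.04 = $228.19

$228.19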